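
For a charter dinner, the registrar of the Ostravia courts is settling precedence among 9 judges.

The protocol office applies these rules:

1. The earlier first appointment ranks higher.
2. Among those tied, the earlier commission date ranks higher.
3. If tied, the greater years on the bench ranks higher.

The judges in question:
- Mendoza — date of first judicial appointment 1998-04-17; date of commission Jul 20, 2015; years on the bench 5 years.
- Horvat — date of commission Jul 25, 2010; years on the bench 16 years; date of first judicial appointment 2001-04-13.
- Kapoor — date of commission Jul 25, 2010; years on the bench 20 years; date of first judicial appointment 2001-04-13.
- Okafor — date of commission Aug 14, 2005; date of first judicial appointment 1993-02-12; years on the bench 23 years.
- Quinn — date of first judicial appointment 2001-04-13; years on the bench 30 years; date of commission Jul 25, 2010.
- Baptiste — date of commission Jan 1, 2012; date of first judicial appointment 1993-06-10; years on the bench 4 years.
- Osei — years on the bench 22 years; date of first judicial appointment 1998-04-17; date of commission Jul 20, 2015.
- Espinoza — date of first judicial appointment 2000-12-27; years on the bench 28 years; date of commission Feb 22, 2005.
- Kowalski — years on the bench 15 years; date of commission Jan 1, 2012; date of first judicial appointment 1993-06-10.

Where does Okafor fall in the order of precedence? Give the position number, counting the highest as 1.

By date of first judicial appointment (earlier first): Okafor (1993-02-12); then Kowalski and Baptiste (both 1993-06-10); then Osei and Mendoza (both 1998-04-17); then Espinoza (2000-12-27); then Quinn, Kapoor and Horvat (each 2001-04-13).
Kowalski and Baptiste both have date of commission Jan 1, 2012, so the next rule applies.
Among Kowalski and Baptiste, by years on the bench (higher first): Kowalski (15 years) before Baptiste (4 years).
Osei and Mendoza both have date of commission Jul 20, 2015, so the next rule applies.
Among Osei and Mendoza, by years on the bench (higher first): Osei (22 years) before Mendoza (5 years).
Quinn, Kapoor and Horvat all have date of commission Jul 25, 2010, so the next rule applies.
Among Quinn, Kapoor and Horvat, by years on the bench (higher first): Quinn (30 years) before Kapoor (20 years) before Horvat (16 years).
Order: Okafor, Kowalski, Baptiste, Osei, Mendoza, Espinoza, Quinn, Kapoor, Horvat. So position 1.

1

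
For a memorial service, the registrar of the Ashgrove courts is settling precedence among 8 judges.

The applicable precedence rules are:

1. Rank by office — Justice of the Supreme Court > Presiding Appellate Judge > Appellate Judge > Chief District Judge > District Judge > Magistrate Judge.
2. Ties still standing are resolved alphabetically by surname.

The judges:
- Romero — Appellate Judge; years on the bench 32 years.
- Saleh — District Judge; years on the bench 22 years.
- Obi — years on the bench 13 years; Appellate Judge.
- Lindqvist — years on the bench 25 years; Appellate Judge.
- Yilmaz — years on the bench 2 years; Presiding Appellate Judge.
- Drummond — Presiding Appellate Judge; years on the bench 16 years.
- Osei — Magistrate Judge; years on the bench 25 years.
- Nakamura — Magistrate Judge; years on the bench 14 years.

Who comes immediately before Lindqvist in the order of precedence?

Yilmaz

By office: Drummond and Yilmaz (Presiding Appellate Judge); then Lindqvist, Obi and Romero (Appellate Judge); then Saleh (District Judge); then Nakamura and Osei (Magistrate Judge).
Among Drummond and Yilmaz, alphabetically by surname: Drummond before Yilmaz.
Among Lindqvist, Obi and Romero, alphabetically by surname: Lindqvist before Obi before Romero.
Among Nakamura and Osei, alphabetically by surname: Nakamura before Osei.
Order: Drummond, Yilmaz, Lindqvist, Obi, Romero, Saleh, Nakamura, Osei.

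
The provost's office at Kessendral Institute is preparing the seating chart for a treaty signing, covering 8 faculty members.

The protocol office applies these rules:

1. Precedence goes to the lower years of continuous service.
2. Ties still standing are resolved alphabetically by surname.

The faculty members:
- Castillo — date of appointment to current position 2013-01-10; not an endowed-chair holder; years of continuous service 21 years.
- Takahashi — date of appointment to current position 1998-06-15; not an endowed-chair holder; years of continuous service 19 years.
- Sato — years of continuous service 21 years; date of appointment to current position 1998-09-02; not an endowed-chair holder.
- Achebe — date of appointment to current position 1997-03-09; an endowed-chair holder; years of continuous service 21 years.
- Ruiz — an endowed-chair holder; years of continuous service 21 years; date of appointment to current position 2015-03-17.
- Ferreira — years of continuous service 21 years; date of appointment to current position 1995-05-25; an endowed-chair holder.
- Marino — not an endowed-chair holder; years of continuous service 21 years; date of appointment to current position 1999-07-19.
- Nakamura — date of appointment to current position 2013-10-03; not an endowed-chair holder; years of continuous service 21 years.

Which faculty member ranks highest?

By years of continuous service (lower first): Takahashi (19 years); then Achebe, Castillo, Ferreira, Marino, Nakamura, Ruiz and Sato (each 21 years).
Among Achebe, Castillo, Ferreira, Marino, Nakamura, Ruiz and Sato, alphabetically by surname: Achebe before Castillo before Ferreira before Marino before Nakamura before Ruiz before Sato.
Order: Takahashi, Achebe, Castillo, Ferreira, Marino, Nakamura, Ruiz, Sato.

Takahashi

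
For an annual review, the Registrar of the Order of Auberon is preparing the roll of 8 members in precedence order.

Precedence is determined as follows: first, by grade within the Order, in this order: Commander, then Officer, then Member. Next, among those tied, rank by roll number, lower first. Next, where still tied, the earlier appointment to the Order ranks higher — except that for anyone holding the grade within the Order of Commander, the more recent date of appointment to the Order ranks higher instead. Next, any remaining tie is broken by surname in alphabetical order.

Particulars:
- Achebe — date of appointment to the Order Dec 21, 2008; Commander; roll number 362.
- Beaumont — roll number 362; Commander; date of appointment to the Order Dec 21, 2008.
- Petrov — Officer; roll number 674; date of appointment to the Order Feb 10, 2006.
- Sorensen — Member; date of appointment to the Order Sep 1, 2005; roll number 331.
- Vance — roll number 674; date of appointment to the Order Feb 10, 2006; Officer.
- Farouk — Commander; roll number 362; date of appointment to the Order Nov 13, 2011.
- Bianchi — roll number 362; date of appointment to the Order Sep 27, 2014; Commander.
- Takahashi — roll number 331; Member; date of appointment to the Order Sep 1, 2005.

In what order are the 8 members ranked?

Bianchi, Farouk, Achebe, Beaumont, Petrov, Vance, Sorensen, Takahashi

By grade within the Order: Bianchi, Farouk, Achebe and Beaumont (Commander); then Petrov and Vance (Officer); then Sorensen and Takahashi (Member).
Bianchi, Farouk, Achebe and Beaumont all have roll number 362, so the next rule applies.
Among Bianchi, Farouk, Achebe and Beaumont, by date of appointment to the Order (later first) (reversed rule for this group): Bianchi (Sep 27, 2014) before Farouk (Nov 13, 2011) before Achebe and Beaumont (Dec 21, 2008).
Among Achebe and Beaumont, alphabetically by surname: Achebe before Beaumont.
Petrov and Vance both have roll number 674, so the next rule applies.
Petrov and Vance both have date of appointment to the Order Feb 10, 2006, so the next rule applies.
Among Petrov and Vance, alphabetically by surname: Petrov before Vance.
Sorensen and Takahashi both have roll number 331, so the next rule applies.
Sorensen and Takahashi both have date of appointment to the Order Sep 1, 2005, so the next rule applies.
Among Sorensen and Takahashi, alphabetically by surname: Sorensen before Takahashi.
Full order: Bianchi, Farouk, Achebe, Beaumont, Petrov, Vance, Sorensen, Takahashi.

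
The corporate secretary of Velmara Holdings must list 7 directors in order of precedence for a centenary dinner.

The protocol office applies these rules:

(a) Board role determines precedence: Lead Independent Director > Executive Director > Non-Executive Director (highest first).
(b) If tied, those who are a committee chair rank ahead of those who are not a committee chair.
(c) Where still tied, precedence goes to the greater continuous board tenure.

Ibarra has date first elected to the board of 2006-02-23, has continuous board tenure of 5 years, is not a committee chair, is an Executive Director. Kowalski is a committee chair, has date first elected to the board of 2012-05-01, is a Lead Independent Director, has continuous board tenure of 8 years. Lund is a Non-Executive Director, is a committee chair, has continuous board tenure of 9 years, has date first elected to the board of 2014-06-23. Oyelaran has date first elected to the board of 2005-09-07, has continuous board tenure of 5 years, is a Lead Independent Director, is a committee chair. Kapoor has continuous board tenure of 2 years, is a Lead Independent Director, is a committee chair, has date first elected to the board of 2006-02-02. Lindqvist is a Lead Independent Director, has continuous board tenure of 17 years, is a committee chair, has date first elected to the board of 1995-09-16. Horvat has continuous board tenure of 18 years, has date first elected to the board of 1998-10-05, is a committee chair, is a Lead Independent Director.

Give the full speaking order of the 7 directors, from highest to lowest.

By board role: Horvat, Lindqvist, Kowalski, Oyelaran and Kapoor (Lead Independent Director); then Ibarra (Executive Director); then Lund (Non-Executive Director).
Horvat, Lindqvist, Kowalski, Oyelaran and Kapoor are each a committee chair, so the next rule applies.
Among Horvat, Lindqvist, Kowalski, Oyelaran and Kapoor, by continuous board tenure (higher first): Horvat (18 years) before Lindqvist (17 years) before Kowalski (8 years) before Oyelaran (5 years) before Kapoor (2 years).
Full order: Horvat, Lindqvist, Kowalski, Oyelaran, Kapoor, Ibarra, Lund.

Horvat, Lindqvist, Kowalski, Oyelaran, Kapoor, Ibarra, Lund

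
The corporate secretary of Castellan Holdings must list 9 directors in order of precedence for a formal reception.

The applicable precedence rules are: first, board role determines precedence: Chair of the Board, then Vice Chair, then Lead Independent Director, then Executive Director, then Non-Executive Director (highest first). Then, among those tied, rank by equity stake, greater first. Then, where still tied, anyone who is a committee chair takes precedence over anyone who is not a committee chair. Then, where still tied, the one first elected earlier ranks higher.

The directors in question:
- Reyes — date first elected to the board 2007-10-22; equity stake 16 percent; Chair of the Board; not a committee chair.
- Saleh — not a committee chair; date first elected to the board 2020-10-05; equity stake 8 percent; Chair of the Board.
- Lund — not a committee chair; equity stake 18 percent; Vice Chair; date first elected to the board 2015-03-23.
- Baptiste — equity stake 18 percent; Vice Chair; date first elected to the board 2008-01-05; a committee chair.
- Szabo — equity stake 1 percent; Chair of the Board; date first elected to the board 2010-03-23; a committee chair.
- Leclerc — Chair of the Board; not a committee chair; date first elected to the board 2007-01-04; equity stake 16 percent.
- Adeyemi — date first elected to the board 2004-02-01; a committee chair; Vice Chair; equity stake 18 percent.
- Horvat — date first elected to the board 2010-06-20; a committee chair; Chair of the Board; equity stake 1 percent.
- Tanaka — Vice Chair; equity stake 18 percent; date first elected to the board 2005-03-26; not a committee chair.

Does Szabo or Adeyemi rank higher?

By board role: Leclerc, Reyes, Saleh, Szabo and Horvat (Chair of the Board); then Adeyemi, Baptiste, Tanaka and Lund (Vice Chair).
Among Leclerc, Reyes, Saleh, Szabo and Horvat, by equity stake (higher first): Leclerc and Reyes (16 percent) before Saleh (8 percent) before Szabo and Horvat (1 percent).
Leclerc and Reyes are each not a committee chair, so the next rule applies.
Among Leclerc and Reyes, by date first elected to the board (earlier first): Leclerc (2007-01-04) before Reyes (2007-10-22).
Szabo and Horvat are each a committee chair, so the next rule applies.
Among Szabo and Horvat, by date first elected to the board (earlier first): Szabo (2010-03-23) before Horvat (2010-06-20).
Adeyemi, Baptiste, Tanaka and Lund all have equity stake 18 percent, so the next rule applies.
Among Adeyemi, Baptiste, Tanaka and Lund, a committee chair before not a committee chair: Adeyemi and Baptiste (a committee chair) before Tanaka and Lund (not a committee chair).
Among Adeyemi and Baptiste, by date first elected to the board (earlier first): Adeyemi (2004-02-01) before Baptiste (2008-01-05).
Among Tanaka and Lund, by date first elected to the board (earlier first): Tanaka (2005-03-26) before Lund (2015-03-23).
So Szabo takes precedence.

Szabo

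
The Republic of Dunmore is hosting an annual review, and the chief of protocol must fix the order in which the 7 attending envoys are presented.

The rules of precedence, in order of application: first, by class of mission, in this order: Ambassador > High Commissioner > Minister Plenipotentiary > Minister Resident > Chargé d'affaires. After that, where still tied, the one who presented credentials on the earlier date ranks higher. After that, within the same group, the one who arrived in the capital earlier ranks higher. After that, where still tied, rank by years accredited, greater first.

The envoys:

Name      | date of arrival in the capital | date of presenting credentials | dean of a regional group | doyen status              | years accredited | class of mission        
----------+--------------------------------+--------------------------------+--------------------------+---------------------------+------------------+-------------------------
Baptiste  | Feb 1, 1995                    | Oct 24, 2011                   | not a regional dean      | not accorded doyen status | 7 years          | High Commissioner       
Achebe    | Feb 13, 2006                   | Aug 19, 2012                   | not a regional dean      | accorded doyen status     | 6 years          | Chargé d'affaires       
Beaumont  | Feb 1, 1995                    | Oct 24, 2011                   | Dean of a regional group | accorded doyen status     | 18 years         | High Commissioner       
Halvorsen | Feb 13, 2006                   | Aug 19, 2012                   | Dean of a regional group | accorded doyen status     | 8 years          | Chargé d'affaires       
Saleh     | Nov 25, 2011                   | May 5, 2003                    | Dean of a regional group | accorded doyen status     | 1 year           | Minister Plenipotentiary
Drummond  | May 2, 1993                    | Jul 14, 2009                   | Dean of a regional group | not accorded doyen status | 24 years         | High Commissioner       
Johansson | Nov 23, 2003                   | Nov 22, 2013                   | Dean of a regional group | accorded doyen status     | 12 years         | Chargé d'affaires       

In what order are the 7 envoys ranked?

Drummond, Beaumont, Baptiste, Saleh, Halvorsen, Achebe, Johansson

By class of mission: Drummond, Beaumont and Baptiste (High Commissioner); then Saleh (Minister Plenipotentiary); then Halvorsen, Achebe and Johansson (Chargé d'affaires).
Among Drummond, Beaumont and Baptiste, by date of presenting credentials (earlier first): Drummond (Jul 14, 2009) before Beaumont and Baptiste (Oct 24, 2011).
Beaumont and Baptiste both have date of arrival in the capital Feb 1, 1995, so the next rule applies.
Among Beaumont and Baptiste, by years accredited (higher first): Beaumont (18 years) before Baptiste (7 years).
Among Halvorsen, Achebe and Johansson, by date of presenting credentials (earlier first): Halvorsen and Achebe (Aug 19, 2012) before Johansson (Nov 22, 2013).
Halvorsen and Achebe both have date of arrival in the capital Feb 13, 2006, so the next rule applies.
Among Halvorsen and Achebe, by years accredited (higher first): Halvorsen (8 years) before Achebe (6 years).
Full order: Drummond, Beaumont, Baptiste, Saleh, Halvorsen, Achebe, Johansson.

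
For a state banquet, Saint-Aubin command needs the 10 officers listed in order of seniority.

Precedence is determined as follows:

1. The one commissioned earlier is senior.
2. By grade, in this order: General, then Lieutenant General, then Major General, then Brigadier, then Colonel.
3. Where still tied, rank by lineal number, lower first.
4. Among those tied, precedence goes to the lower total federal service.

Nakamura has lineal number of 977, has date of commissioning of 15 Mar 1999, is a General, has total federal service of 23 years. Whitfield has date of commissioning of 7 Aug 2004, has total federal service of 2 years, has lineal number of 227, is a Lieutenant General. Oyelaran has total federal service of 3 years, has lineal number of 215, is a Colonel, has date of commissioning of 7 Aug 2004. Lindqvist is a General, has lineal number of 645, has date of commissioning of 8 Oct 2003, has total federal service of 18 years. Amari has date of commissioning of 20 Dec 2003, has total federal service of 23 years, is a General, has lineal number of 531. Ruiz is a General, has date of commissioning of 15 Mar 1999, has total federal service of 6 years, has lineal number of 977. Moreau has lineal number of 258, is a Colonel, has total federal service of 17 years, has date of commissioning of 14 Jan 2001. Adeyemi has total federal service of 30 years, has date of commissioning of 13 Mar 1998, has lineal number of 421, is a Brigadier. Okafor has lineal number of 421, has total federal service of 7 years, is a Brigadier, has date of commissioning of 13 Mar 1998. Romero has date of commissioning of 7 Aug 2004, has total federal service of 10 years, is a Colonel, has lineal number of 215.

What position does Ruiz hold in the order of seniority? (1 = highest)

3

By date of commissioning (earlier first): Okafor and Adeyemi (both 13 Mar 1998); then Ruiz and Nakamura (both 15 Mar 1999); then Moreau (14 Jan 2001); then Lindqvist (8 Oct 2003); then Amari (20 Dec 2003); then Whitfield, Oyelaran and Romero (each 7 Aug 2004).
Okafor and Adeyemi are each Brigadier, so the next rule applies.
Okafor and Adeyemi both have lineal number 421, so the next rule applies.
Among Okafor and Adeyemi, by total federal service (lower first): Okafor (7 years) before Adeyemi (30 years).
Ruiz and Nakamura are each General, so the next rule applies.
Ruiz and Nakamura both have lineal number 977, so the next rule applies.
Among Ruiz and Nakamura, by total federal service (lower first): Ruiz (6 years) before Nakamura (23 years).
Among Whitfield, Oyelaran and Romero, by grade: Whitfield (Lieutenant General) before Oyelaran and Romero (Colonel).
Oyelaran and Romero both have lineal number 215, so the next rule applies.
Among Oyelaran and Romero, by total federal service (lower first): Oyelaran (3 years) before Romero (10 years).
Order: Okafor, Adeyemi, Ruiz, Nakamura, Moreau, Lindqvist, Amari, Whitfield, Oyelaran, Romero. So position 3.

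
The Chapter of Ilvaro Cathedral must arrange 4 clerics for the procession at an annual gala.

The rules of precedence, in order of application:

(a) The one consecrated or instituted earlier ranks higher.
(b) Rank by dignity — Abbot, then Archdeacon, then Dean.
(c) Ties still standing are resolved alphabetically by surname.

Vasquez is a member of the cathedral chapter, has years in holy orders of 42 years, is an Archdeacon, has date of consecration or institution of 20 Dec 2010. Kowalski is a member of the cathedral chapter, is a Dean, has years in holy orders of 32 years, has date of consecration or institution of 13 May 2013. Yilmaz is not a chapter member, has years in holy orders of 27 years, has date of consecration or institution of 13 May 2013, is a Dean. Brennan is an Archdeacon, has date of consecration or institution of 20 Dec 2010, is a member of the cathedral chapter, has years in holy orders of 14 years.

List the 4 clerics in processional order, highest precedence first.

Brennan, Vasquez, Kowalski, Yilmaz

By date of consecration or institution (earlier first): Brennan and Vasquez (both 20 Dec 2010); then Kowalski and Yilmaz (both 13 May 2013).
Brennan and Vasquez are each Archdeacon, so the next rule applies.
Among Brennan and Vasquez, alphabetically by surname: Brennan before Vasquez.
Kowalski and Yilmaz are each Dean, so the next rule applies.
Among Kowalski and Yilmaz, alphabetically by surname: Kowalski before Yilmaz.
Full order: Brennan, Vasquez, Kowalski, Yilmaz.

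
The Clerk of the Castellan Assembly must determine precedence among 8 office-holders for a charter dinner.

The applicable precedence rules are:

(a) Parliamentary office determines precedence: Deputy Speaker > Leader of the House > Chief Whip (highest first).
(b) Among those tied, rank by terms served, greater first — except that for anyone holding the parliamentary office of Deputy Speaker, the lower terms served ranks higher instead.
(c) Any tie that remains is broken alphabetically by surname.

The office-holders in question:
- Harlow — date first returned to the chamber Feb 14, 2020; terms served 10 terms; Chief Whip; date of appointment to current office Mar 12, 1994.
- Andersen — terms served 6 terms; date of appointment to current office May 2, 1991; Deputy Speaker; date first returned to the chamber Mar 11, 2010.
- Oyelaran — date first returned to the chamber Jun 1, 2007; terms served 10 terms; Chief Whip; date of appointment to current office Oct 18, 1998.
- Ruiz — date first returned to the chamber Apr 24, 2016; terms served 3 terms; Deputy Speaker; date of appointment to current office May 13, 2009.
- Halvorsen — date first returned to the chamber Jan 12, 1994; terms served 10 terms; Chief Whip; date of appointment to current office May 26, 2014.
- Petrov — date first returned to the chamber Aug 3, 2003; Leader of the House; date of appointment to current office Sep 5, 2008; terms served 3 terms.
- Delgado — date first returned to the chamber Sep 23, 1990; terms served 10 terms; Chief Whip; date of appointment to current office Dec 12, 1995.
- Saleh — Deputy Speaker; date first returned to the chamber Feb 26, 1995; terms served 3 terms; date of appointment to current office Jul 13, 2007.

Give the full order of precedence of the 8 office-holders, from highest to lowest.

By parliamentary office: Ruiz, Saleh and Andersen (Deputy Speaker); then Petrov (Leader of the House); then Delgado, Halvorsen, Harlow and Oyelaran (Chief Whip).
Among Ruiz, Saleh and Andersen, by terms served (lower first) (reversed rule for this group): Ruiz and Saleh (3 terms) before Andersen (6 terms).
Among Ruiz and Saleh, alphabetically by surname: Ruiz before Saleh.
Delgado, Halvorsen, Harlow and Oyelaran all have terms served 10 terms, so the next rule applies.
Among Delgado, Halvorsen, Harlow and Oyelaran, alphabetically by surname: Delgado before Halvorsen before Harlow before Oyelaran.
Full order: Ruiz, Saleh, Andersen, Petrov, Delgado, Halvorsen, Harlow, Oyelaran.

Ruiz, Saleh, Andersen, Petrov, Delgado, Halvorsen, Harlow, Oyelaran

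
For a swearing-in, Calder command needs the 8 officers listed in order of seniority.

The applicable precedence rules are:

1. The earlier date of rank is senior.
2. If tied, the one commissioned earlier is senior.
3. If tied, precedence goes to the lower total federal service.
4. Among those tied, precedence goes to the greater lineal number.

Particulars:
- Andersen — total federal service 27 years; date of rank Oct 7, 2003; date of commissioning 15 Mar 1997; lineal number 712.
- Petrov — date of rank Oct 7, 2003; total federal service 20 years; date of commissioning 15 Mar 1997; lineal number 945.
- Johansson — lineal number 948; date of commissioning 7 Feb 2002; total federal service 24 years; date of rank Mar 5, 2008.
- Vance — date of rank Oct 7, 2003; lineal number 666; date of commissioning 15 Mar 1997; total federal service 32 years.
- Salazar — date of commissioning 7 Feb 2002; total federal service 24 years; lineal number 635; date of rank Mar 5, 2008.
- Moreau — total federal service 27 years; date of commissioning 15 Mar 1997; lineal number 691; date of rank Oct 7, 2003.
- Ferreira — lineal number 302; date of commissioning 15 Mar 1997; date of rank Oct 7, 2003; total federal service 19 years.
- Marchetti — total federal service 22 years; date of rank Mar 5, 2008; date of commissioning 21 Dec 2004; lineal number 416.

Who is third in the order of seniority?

By date of rank (earlier first): Ferreira, Petrov, Andersen, Moreau and Vance (each Oct 7, 2003); then Johansson, Salazar and Marchetti (each Mar 5, 2008).
Ferreira, Petrov, Andersen, Moreau and Vance all have date of commissioning 15 Mar 1997, so the next rule applies.
Among Ferreira, Petrov, Andersen, Moreau and Vance, by total federal service (lower first): Ferreira (19 years) before Petrov (20 years) before Andersen and Moreau (27 years) before Vance (32 years).
Among Andersen and Moreau, by lineal number (higher first): Andersen (712) before Moreau (691).
Among Johansson, Salazar and Marchetti, by date of commissioning (earlier first): Johansson and Salazar (7 Feb 2002) before Marchetti (21 Dec 2004).
Johansson and Salazar both have total federal service 24 years, so the next rule applies.
Among Johansson and Salazar, by lineal number (higher first): Johansson (948) before Salazar (635).
Order: Ferreira, Petrov, Andersen, Moreau, Vance, Johansson, Salazar, Marchetti.

Andersen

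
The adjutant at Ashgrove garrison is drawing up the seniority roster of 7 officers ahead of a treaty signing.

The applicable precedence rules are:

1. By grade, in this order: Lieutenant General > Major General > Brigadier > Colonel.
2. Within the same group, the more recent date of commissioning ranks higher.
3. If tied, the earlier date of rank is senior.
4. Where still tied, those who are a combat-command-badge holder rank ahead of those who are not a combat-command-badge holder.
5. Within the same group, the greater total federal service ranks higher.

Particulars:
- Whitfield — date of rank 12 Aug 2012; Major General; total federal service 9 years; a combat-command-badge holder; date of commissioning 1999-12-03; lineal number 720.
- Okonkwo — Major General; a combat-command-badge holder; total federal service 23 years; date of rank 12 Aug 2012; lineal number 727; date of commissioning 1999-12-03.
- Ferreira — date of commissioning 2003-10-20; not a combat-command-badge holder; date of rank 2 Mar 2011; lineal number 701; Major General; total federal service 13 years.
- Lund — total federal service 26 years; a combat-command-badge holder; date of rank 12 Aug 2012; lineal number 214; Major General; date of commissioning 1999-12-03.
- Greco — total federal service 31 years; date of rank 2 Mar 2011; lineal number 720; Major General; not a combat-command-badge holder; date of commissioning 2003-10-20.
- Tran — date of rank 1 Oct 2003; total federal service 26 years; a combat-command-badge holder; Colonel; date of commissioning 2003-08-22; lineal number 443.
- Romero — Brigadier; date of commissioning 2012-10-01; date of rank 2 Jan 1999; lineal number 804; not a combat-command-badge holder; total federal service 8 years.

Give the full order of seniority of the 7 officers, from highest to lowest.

Greco, Ferreira, Lund, Okonkwo, Whitfield, Romero, Tran

By grade: Greco, Ferreira, Lund, Okonkwo and Whitfield (Major General); then Romero (Brigadier); then Tran (Colonel).
Among Greco, Ferreira, Lund, Okonkwo and Whitfield, by date of commissioning (later first): Greco and Ferreira (2003-10-20) before Lund, Okonkwo and Whitfield (1999-12-03).
Greco and Ferreira both have date of rank 2 Mar 2011, so the next rule applies.
Greco and Ferreira are each not a combat-command-badge holder, so the next rule applies.
Among Greco and Ferreira, by total federal service (higher first): Greco (31 years) before Ferreira (13 years).
Lund, Okonkwo and Whitfield all have date of rank 12 Aug 2012, so the next rule applies.
Lund, Okonkwo and Whitfield are each a combat-command-badge holder, so the next rule applies.
Among Lund, Okonkwo and Whitfield, by total federal service (higher first): Lund (26 years) before Okonkwo (23 years) before Whitfield (9 years).
Full order: Greco, Ferreira, Lund, Okonkwo, Whitfield, Romero, Tran.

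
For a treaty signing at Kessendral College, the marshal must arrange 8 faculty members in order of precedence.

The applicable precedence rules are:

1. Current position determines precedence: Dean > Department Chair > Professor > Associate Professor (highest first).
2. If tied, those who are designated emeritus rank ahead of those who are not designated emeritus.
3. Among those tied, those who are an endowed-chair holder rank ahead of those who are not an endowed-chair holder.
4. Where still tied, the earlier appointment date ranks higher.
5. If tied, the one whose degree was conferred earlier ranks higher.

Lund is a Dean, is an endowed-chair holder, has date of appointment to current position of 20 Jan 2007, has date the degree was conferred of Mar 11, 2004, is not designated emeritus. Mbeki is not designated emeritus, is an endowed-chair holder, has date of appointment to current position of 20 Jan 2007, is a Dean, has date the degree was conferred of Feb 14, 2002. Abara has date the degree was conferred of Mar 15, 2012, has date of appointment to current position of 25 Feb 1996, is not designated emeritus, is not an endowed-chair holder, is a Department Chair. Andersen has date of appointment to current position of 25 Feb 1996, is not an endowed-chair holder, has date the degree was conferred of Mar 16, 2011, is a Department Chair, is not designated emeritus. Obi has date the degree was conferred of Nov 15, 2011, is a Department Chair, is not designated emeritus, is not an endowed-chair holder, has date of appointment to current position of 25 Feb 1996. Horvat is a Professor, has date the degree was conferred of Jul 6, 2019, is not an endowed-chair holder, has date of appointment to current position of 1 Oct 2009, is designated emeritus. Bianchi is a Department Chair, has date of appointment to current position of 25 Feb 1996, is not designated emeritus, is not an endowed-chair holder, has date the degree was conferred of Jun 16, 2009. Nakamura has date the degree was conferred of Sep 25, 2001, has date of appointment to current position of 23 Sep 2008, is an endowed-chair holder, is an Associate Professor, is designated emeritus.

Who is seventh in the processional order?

By current position: Mbeki and Lund (Dean); then Bianchi, Andersen, Obi and Abara (Department Chair); then Horvat (Professor); then Nakamura (Associate Professor).
Mbeki and Lund are each not designated emeritus, so the next rule applies.
Mbeki and Lund are each an endowed-chair holder, so the next rule applies.
Mbeki and Lund both have date of appointment to current position 20 Jan 2007, so the next rule applies.
Among Mbeki and Lund, by date the degree was conferred (earlier first): Mbeki (Feb 14, 2002) before Lund (Mar 11, 2004).
Bianchi, Andersen, Obi and Abara are each not designated emeritus, so the next rule applies.
Bianchi, Andersen, Obi and Abara are each not an endowed-chair holder, so the next rule applies.
Bianchi, Andersen, Obi and Abara all have date of appointment to current position 25 Feb 1996, so the next rule applies.
Among Bianchi, Andersen, Obi and Abara, by date the degree was conferred (earlier first): Bianchi (Jun 16, 2009) before Andersen (Mar 16, 2011) before Obi (Nov 15, 2011) before Abara (Mar 15, 2012).
Order: Mbeki, Lund, Bianchi, Andersen, Obi, Abara, Horvat, Nakamura.

Horvat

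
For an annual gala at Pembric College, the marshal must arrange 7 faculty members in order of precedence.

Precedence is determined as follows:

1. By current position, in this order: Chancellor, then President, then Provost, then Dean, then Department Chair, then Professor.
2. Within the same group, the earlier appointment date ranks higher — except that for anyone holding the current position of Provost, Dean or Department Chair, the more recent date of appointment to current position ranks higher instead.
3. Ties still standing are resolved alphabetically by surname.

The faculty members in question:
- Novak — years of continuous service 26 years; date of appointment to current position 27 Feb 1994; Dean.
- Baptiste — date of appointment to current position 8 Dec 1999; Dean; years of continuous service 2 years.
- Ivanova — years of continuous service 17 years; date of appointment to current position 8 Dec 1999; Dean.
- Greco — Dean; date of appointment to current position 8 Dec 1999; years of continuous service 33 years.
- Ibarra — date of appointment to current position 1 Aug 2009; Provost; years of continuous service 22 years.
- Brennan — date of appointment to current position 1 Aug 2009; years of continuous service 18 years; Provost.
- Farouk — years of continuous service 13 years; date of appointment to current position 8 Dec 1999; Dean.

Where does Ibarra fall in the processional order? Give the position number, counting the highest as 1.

2

By current position: Brennan and Ibarra (Provost); then Baptiste, Farouk, Greco, Ivanova and Novak (Dean).
Brennan and Ibarra both have date of appointment to current position 1 Aug 2009, so the next rule applies.
Among Brennan and Ibarra, alphabetically by surname: Brennan before Ibarra.
Among Baptiste, Farouk, Greco, Ivanova and Novak, by date of appointment to current position (later first) (reversed rule for this group): Baptiste, Farouk, Greco and Ivanova (8 Dec 1999) before Novak (27 Feb 1994).
Among Baptiste, Farouk, Greco and Ivanova, alphabetically by surname: Baptiste before Farouk before Greco before Ivanova.
Order: Brennan, Ibarra, Baptiste, Farouk, Greco, Ivanova, Novak. So position 2.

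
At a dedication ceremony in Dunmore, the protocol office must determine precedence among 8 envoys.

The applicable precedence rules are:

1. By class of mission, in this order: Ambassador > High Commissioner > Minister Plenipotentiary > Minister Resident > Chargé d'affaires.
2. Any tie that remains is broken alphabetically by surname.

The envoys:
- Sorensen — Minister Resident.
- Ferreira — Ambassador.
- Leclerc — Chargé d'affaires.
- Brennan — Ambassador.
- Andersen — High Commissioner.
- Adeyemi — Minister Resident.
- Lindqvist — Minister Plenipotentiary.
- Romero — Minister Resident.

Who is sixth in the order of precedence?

By class of mission: Brennan and Ferreira (Ambassador); then Andersen (High Commissioner); then Lindqvist (Minister Plenipotentiary); then Adeyemi, Romero and Sorensen (Minister Resident); then Leclerc (Chargé d'affaires).
Among Brennan and Ferreira, alphabetically by surname: Brennan before Ferreira.
Among Adeyemi, Romero and Sorensen, alphabetically by surname: Adeyemi before Romero before Sorensen.
Order: Brennan, Ferreira, Andersen, Lindqvist, Adeyemi, Romero, Sorensen, Leclerc.

Romero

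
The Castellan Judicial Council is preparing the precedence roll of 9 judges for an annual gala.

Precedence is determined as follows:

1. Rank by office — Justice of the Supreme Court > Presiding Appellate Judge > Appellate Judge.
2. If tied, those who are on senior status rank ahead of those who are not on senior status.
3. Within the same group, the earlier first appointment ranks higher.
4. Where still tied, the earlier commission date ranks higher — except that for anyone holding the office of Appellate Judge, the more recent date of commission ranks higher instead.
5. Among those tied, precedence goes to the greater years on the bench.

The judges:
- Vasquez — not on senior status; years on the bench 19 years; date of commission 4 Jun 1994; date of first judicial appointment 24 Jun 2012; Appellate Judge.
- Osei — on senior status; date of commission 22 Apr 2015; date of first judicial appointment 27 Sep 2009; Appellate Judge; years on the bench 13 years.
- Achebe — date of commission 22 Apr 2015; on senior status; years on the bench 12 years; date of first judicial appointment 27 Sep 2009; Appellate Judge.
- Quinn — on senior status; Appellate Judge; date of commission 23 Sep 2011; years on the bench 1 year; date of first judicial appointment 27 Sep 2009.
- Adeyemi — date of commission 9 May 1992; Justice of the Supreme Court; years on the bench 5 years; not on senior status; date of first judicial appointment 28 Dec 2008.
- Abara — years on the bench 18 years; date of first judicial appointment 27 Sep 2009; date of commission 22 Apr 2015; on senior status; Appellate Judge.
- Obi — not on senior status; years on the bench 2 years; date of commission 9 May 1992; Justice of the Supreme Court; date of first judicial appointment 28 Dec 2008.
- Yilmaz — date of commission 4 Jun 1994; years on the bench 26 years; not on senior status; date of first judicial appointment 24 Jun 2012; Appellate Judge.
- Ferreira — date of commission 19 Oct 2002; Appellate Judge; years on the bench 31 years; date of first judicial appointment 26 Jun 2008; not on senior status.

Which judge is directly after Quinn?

Ferreira

By office: Adeyemi and Obi (Justice of the Supreme Court); then Abara, Osei, Achebe, Quinn, Ferreira, Yilmaz and Vasquez (Appellate Judge).
Adeyemi and Obi are each not on senior status, so the next rule applies.
Adeyemi and Obi both have date of first judicial appointment 28 Dec 2008, so the next rule applies.
Adeyemi and Obi both have date of commission 9 May 1992, so the next rule applies.
Among Adeyemi and Obi, by years on the bench (higher first): Adeyemi (5 years) before Obi (2 years).
Among Abara, Osei, Achebe, Quinn, Ferreira, Yilmaz and Vasquez, on senior status before not on senior status: Abara, Osei, Achebe and Quinn (on senior status) before Ferreira, Yilmaz and Vasquez (not on senior status).
Abara, Osei, Achebe and Quinn all have date of first judicial appointment 27 Sep 2009, so the next rule applies.
Among Abara, Osei, Achebe and Quinn, by date of commission (later first) (reversed rule for this group): Abara, Osei and Achebe (22 Apr 2015) before Quinn (23 Sep 2011).
Among Abara, Osei and Achebe, by years on the bench (higher first): Abara (18 years) before Osei (13 years) before Achebe (12 years).
Among Ferreira, Yilmaz and Vasquez, by date of first judicial appointment (earlier first): Ferreira (26 Jun 2008) before Yilmaz and Vasquez (24 Jun 2012).
Yilmaz and Vasquez both have date of commission 4 Jun 1994, so the next rule applies.
Among Yilmaz and Vasquez, by years on the bench (higher first): Yilmaz (26 years) before Vasquez (19 years).
Order: Adeyemi, Obi, Abara, Osei, Achebe, Quinn, Ferreira, Yilmaz, Vasquez.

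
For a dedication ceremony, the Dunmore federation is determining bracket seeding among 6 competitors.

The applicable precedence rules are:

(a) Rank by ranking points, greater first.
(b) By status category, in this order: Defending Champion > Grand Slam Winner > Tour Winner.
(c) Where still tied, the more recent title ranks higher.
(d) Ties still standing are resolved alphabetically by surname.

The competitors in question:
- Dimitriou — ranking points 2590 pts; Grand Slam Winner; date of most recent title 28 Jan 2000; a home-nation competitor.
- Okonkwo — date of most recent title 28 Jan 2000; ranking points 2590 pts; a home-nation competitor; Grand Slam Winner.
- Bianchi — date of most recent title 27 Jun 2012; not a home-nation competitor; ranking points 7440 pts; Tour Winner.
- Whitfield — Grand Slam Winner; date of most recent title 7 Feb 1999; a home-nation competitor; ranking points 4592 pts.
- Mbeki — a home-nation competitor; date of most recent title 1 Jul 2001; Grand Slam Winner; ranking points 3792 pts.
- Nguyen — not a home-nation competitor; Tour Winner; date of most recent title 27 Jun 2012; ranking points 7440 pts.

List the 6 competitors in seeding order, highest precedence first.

Bianchi, Nguyen, Whitfield, Mbeki, Dimitriou, Okonkwo

By ranking points (higher first): Bianchi and Nguyen (both 7440 pts); then Whitfield (4592 pts); then Mbeki (3792 pts); then Dimitriou and Okonkwo (both 2590 pts).
Bianchi and Nguyen are each Tour Winner, so the next rule applies.
Bianchi and Nguyen both have date of most recent title 27 Jun 2012, so the next rule applies.
Among Bianchi and Nguyen, alphabetically by surname: Bianchi before Nguyen.
Dimitriou and Okonkwo are each Grand Slam Winner, so the next rule applies.
Dimitriou and Okonkwo both have date of most recent title 28 Jan 2000, so the next rule applies.
Among Dimitriou and Okonkwo, alphabetically by surname: Dimitriou before Okonkwo.
Full order: Bianchi, Nguyen, Whitfield, Mbeki, Dimitriou, Okonkwo.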